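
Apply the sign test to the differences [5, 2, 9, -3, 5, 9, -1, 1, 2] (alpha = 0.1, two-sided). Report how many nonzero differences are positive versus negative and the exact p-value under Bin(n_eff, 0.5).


Step 1: Discard zero differences. Original n = 9; n_eff = number of nonzero differences = 9.
Nonzero differences (with sign): +5, +2, +9, -3, +5, +9, -1, +1, +2
Step 2: Count signs: positive = 7, negative = 2.
Step 3: Under H0: P(positive) = 0.5, so the number of positives S ~ Bin(9, 0.5).
Step 4: Two-sided exact p-value = sum of Bin(9,0.5) probabilities at or below the observed probability = 0.179688.
Step 5: alpha = 0.1. fail to reject H0.

n_eff = 9, pos = 7, neg = 2, p = 0.179688, fail to reject H0.


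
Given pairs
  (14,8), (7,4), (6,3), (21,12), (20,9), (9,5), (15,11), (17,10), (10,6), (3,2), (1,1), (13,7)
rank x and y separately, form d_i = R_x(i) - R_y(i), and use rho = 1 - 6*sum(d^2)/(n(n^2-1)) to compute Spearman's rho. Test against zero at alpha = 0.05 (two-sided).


Step 1: Rank x and y separately (midranks; no ties here).
rank(x): 14->8, 7->4, 6->3, 21->12, 20->11, 9->5, 15->9, 17->10, 10->6, 3->2, 1->1, 13->7
rank(y): 8->8, 4->4, 3->3, 12->12, 9->9, 5->5, 11->11, 10->10, 6->6, 2->2, 1->1, 7->7
Step 2: d_i = R_x(i) - R_y(i); compute d_i^2.
  (8-8)^2=0, (4-4)^2=0, (3-3)^2=0, (12-12)^2=0, (11-9)^2=4, (5-5)^2=0, (9-11)^2=4, (10-10)^2=0, (6-6)^2=0, (2-2)^2=0, (1-1)^2=0, (7-7)^2=0
sum(d^2) = 8.
Step 3: rho = 1 - 6*8 / (12*(12^2 - 1)) = 1 - 48/1716 = 0.972028.
Step 4: Under H0, t = rho * sqrt((n-2)/(1-rho^2)) = 13.0876 ~ t(10).
Step 5: Two-sided p-value from the t-distribution with 10 df = 0.000000.
Step 6: alpha = 0.05. reject H0.

rho = 0.9720, p = 0.000000, reject H0 at alpha = 0.05.


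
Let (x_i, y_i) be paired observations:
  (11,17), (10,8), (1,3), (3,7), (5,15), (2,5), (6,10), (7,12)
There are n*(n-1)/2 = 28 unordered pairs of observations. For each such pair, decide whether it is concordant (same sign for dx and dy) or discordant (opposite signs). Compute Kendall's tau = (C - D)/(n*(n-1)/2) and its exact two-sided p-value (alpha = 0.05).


Step 1: Enumerate the 28 unordered pairs (i,j) with i<j and classify each by sign(x_j-x_i) * sign(y_j-y_i).
  (1,2):dx=-1,dy=-9->C; (1,3):dx=-10,dy=-14->C; (1,4):dx=-8,dy=-10->C; (1,5):dx=-6,dy=-2->C
  (1,6):dx=-9,dy=-12->C; (1,7):dx=-5,dy=-7->C; (1,8):dx=-4,dy=-5->C; (2,3):dx=-9,dy=-5->C
  (2,4):dx=-7,dy=-1->C; (2,5):dx=-5,dy=+7->D; (2,6):dx=-8,dy=-3->C; (2,7):dx=-4,dy=+2->D
  (2,8):dx=-3,dy=+4->D; (3,4):dx=+2,dy=+4->C; (3,5):dx=+4,dy=+12->C; (3,6):dx=+1,dy=+2->C
  (3,7):dx=+5,dy=+7->C; (3,8):dx=+6,dy=+9->C; (4,5):dx=+2,dy=+8->C; (4,6):dx=-1,dy=-2->C
  (4,7):dx=+3,dy=+3->C; (4,8):dx=+4,dy=+5->C; (5,6):dx=-3,dy=-10->C; (5,7):dx=+1,dy=-5->D
  (5,8):dx=+2,dy=-3->D; (6,7):dx=+4,dy=+5->C; (6,8):dx=+5,dy=+7->C; (7,8):dx=+1,dy=+2->C
Step 2: C = 23, D = 5, total pairs = 28.
Step 3: tau = (C - D)/(n(n-1)/2) = (23 - 5)/28 = 0.642857.
Step 4: Exact two-sided p-value (enumerate n! = 40320 permutations of y under H0): p = 0.031151.
Step 5: alpha = 0.05. reject H0.

tau_b = 0.6429 (C=23, D=5), p = 0.031151, reject H0.


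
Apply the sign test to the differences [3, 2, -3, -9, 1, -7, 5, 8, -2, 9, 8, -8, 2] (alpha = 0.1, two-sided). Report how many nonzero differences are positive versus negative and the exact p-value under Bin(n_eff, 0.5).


Step 1: Discard zero differences. Original n = 13; n_eff = number of nonzero differences = 13.
Nonzero differences (with sign): +3, +2, -3, -9, +1, -7, +5, +8, -2, +9, +8, -8, +2
Step 2: Count signs: positive = 8, negative = 5.
Step 3: Under H0: P(positive) = 0.5, so the number of positives S ~ Bin(13, 0.5).
Step 4: Two-sided exact p-value = sum of Bin(13,0.5) probabilities at or below the observed probability = 0.581055.
Step 5: alpha = 0.1. fail to reject H0.

n_eff = 13, pos = 8, neg = 5, p = 0.581055, fail to reject H0.


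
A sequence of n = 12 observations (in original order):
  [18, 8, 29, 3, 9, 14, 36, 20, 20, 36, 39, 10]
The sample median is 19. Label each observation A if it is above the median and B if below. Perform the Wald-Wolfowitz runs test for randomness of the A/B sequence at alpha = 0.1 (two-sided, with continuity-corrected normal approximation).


Step 1: Compute median = 19; label A = above, B = below.
Labels in order: BBABBBAAAAAB  (n_A = 6, n_B = 6)
Step 2: Count runs R = 5.
Step 3: Under H0 (random ordering), E[R] = 2*n_A*n_B/(n_A+n_B) + 1 = 2*6*6/12 + 1 = 7.0000.
        Var[R] = 2*n_A*n_B*(2*n_A*n_B - n_A - n_B) / ((n_A+n_B)^2 * (n_A+n_B-1)) = 4320/1584 = 2.7273.
        SD[R] = 1.6514.
Step 4: Continuity-corrected z = (R + 0.5 - E[R]) / SD[R] = (5 + 0.5 - 7.0000) / 1.6514 = -0.9083.
Step 5: Two-sided p-value via normal approximation = 2*(1 - Phi(|z|)) = 0.363722.
Step 6: alpha = 0.1. fail to reject H0.

R = 5, z = -0.9083, p = 0.363722, fail to reject H0.


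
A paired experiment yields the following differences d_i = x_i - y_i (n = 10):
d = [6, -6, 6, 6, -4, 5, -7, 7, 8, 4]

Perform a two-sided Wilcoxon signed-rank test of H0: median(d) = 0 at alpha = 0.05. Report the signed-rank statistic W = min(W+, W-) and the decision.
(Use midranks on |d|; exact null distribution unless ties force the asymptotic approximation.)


Step 1: Drop any zero differences (none here) and take |d_i|.
|d| = [6, 6, 6, 6, 4, 5, 7, 7, 8, 4]
Step 2: Midrank |d_i| (ties get averaged ranks).
ranks: |6|->5.5, |6|->5.5, |6|->5.5, |6|->5.5, |4|->1.5, |5|->3, |7|->8.5, |7|->8.5, |8|->10, |4|->1.5
Step 3: Attach original signs; sum ranks with positive sign and with negative sign.
W+ = 5.5 + 5.5 + 5.5 + 3 + 8.5 + 10 + 1.5 = 39.5
W- = 5.5 + 1.5 + 8.5 = 15.5
(Check: W+ + W- = 55 should equal n(n+1)/2 = 55.)
Step 4: Test statistic W = min(W+, W-) = 15.5.
Step 5: Ties in |d|, so use the tie-corrected normal approximation.
        E[W] = n(n+1)/4 = 10*11/4 = 27.5.
        Tie groups: |d|=4 (t=2), |d|=6 (t=4), |d|=7 (t=2); sum(t^3 - t) = 72.
        Var[W] = n(n+1)(2n+1)/24 - sum(t^3-t)/48 = 2310/24 - 72/48 = 94.75.
        z = (W - E[W]) / sqrt(Var[W]) = (15.5 - 27.5) / 9.7340 = -1.2328.
        Two-sided p = 2*Phi(z) = 0.217651.
Step 6: alpha = 0.05. fail to reject H0.

W+ = 39.5, W- = 15.5, W = min = 15.5, p = 0.217651, fail to reject H0.


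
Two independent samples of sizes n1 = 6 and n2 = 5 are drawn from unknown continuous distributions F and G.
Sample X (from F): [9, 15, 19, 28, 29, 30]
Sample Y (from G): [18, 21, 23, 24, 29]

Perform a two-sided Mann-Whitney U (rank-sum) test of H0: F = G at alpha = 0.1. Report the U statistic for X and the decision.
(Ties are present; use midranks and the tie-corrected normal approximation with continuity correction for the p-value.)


Step 1: Combine and sort all 11 observations; assign midranks.
sorted (value, group): (9,X), (15,X), (18,Y), (19,X), (21,Y), (23,Y), (24,Y), (28,X), (29,X), (29,Y), (30,X)
ranks: 9->1, 15->2, 18->3, 19->4, 21->5, 23->6, 24->7, 28->8, 29->9.5, 29->9.5, 30->11
Step 2: Rank sum for X: R1 = 1 + 2 + 4 + 8 + 9.5 + 11 = 35.5.
Step 3: U_X = R1 - n1(n1+1)/2 = 35.5 - 6*7/2 = 35.5 - 21 = 14.5.
       U_Y = n1*n2 - U_X = 30 - 14.5 = 15.5.
Step 4: Ties are present, so use the tie-corrected normal approximation (with continuity correction) for the p-value.
Step 5: p-value = 1.000000; compare to alpha = 0.1. fail to reject H0.

U_X = 14.5, p = 1.000000, fail to reject H0 at alpha = 0.1.


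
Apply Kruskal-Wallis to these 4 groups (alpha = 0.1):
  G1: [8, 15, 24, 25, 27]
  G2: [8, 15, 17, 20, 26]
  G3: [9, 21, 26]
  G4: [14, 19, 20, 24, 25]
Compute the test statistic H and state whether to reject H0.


Step 1: Combine all N = 18 observations and assign midranks.
sorted (value, group, rank): (8,G1,1.5), (8,G2,1.5), (9,G3,3), (14,G4,4), (15,G1,5.5), (15,G2,5.5), (17,G2,7), (19,G4,8), (20,G2,9.5), (20,G4,9.5), (21,G3,11), (24,G1,12.5), (24,G4,12.5), (25,G1,14.5), (25,G4,14.5), (26,G2,16.5), (26,G3,16.5), (27,G1,18)
Step 2: Sum ranks within each group.
R_1 = 52 (n_1 = 5)
R_2 = 40 (n_2 = 5)
R_3 = 30.5 (n_3 = 3)
R_4 = 48.5 (n_4 = 5)
Step 3: H = 12/(N(N+1)) * sum(R_i^2/n_i) - 3(N+1)
     = 12/(18*19) * (52^2/5 + 40^2/5 + 30.5^2/3 + 48.5^2/5) - 3*19
     = 0.035088 * 1641.33 - 57
     = 0.590643.
Step 4: Ties present; correction factor C = 1 - 36/(18^3 - 18) = 0.993808. Corrected H = 0.590643 / 0.993808 = 0.594323.
Step 5: Under H0, H ~ chi^2(3); p-value = 0.897731.
Step 6: alpha = 0.1. fail to reject H0.

H = 0.5943, df = 3, p = 0.897731, fail to reject H0.


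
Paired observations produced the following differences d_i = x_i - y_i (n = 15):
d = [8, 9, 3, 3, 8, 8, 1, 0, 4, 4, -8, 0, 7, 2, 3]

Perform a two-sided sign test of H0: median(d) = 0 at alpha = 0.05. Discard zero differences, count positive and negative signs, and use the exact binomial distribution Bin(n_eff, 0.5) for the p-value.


Step 1: Discard zero differences. Original n = 15; n_eff = number of nonzero differences = 13.
Nonzero differences (with sign): +8, +9, +3, +3, +8, +8, +1, +4, +4, -8, +7, +2, +3
Step 2: Count signs: positive = 12, negative = 1.
Step 3: Under H0: P(positive) = 0.5, so the number of positives S ~ Bin(13, 0.5).
Step 4: Two-sided exact p-value = sum of Bin(13,0.5) probabilities at or below the observed probability = 0.003418.
Step 5: alpha = 0.05. reject H0.

n_eff = 13, pos = 12, neg = 1, p = 0.003418, reject H0.


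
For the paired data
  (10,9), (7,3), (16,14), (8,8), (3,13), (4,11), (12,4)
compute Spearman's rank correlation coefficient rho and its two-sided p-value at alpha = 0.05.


Step 1: Rank x and y separately (midranks; no ties here).
rank(x): 10->5, 7->3, 16->7, 8->4, 3->1, 4->2, 12->6
rank(y): 9->4, 3->1, 14->7, 8->3, 13->6, 11->5, 4->2
Step 2: d_i = R_x(i) - R_y(i); compute d_i^2.
  (5-4)^2=1, (3-1)^2=4, (7-7)^2=0, (4-3)^2=1, (1-6)^2=25, (2-5)^2=9, (6-2)^2=16
sum(d^2) = 56.
Step 3: rho = 1 - 6*56 / (7*(7^2 - 1)) = 1 - 336/336 = 0.000000.
Step 4: Under H0, t = rho * sqrt((n-2)/(1-rho^2)) = 0.0000 ~ t(5).
Step 5: Two-sided p-value from the t-distribution with 5 df = 1.000000.
Step 6: alpha = 0.05. fail to reject H0.

rho = 0.0000, p = 1.000000, fail to reject H0 at alpha = 0.05.


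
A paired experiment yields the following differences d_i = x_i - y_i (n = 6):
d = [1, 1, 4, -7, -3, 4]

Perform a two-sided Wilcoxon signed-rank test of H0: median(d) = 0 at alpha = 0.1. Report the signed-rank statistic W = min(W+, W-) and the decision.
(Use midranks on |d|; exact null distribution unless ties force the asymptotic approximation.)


Step 1: Drop any zero differences (none here) and take |d_i|.
|d| = [1, 1, 4, 7, 3, 4]
Step 2: Midrank |d_i| (ties get averaged ranks).
ranks: |1|->1.5, |1|->1.5, |4|->4.5, |7|->6, |3|->3, |4|->4.5
Step 3: Attach original signs; sum ranks with positive sign and with negative sign.
W+ = 1.5 + 1.5 + 4.5 + 4.5 = 12
W- = 6 + 3 = 9
(Check: W+ + W- = 21 should equal n(n+1)/2 = 21.)
Step 4: Test statistic W = min(W+, W-) = 9.
Step 5: Ties in |d|, so use the tie-corrected normal approximation.
        E[W] = n(n+1)/4 = 6*7/4 = 10.5.
        Tie groups: |d|=1 (t=2), |d|=4 (t=2); sum(t^3 - t) = 12.
        Var[W] = n(n+1)(2n+1)/24 - sum(t^3-t)/48 = 546/24 - 12/48 = 22.5.
        z = (W - E[W]) / sqrt(Var[W]) = (9 - 10.5) / 4.7434 = -0.3162.
        Two-sided p = 2*Phi(z) = 0.751830.
Step 6: alpha = 0.1. fail to reject H0.

W+ = 12, W- = 9, W = min = 9, p = 0.751830, fail to reject H0.


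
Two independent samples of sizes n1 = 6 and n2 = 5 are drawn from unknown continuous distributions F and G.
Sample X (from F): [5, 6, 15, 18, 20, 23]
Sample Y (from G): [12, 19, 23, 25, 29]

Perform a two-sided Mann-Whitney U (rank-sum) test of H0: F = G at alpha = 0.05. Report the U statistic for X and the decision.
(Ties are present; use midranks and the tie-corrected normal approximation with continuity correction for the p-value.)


Step 1: Combine and sort all 11 observations; assign midranks.
sorted (value, group): (5,X), (6,X), (12,Y), (15,X), (18,X), (19,Y), (20,X), (23,X), (23,Y), (25,Y), (29,Y)
ranks: 5->1, 6->2, 12->3, 15->4, 18->5, 19->6, 20->7, 23->8.5, 23->8.5, 25->10, 29->11
Step 2: Rank sum for X: R1 = 1 + 2 + 4 + 5 + 7 + 8.5 = 27.5.
Step 3: U_X = R1 - n1(n1+1)/2 = 27.5 - 6*7/2 = 27.5 - 21 = 6.5.
       U_Y = n1*n2 - U_X = 30 - 6.5 = 23.5.
Step 4: Ties are present, so use the tie-corrected normal approximation (with continuity correction) for the p-value.
Step 5: p-value = 0.143215; compare to alpha = 0.05. fail to reject H0.

U_X = 6.5, p = 0.143215, fail to reject H0 at alpha = 0.05.


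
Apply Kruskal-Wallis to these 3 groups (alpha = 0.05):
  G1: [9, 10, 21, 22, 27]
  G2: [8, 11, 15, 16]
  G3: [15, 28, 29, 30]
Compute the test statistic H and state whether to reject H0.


Step 1: Combine all N = 13 observations and assign midranks.
sorted (value, group, rank): (8,G2,1), (9,G1,2), (10,G1,3), (11,G2,4), (15,G2,5.5), (15,G3,5.5), (16,G2,7), (21,G1,8), (22,G1,9), (27,G1,10), (28,G3,11), (29,G3,12), (30,G3,13)
Step 2: Sum ranks within each group.
R_1 = 32 (n_1 = 5)
R_2 = 17.5 (n_2 = 4)
R_3 = 41.5 (n_3 = 4)
Step 3: H = 12/(N(N+1)) * sum(R_i^2/n_i) - 3(N+1)
     = 12/(13*14) * (32^2/5 + 17.5^2/4 + 41.5^2/4) - 3*14
     = 0.065934 * 711.925 - 42
     = 4.940110.
Step 4: Ties present; correction factor C = 1 - 6/(13^3 - 13) = 0.997253. Corrected H = 4.940110 / 0.997253 = 4.953719.
Step 5: Under H0, H ~ chi^2(2); p-value = 0.084007.
Step 6: alpha = 0.05. fail to reject H0.

H = 4.9537, df = 2, p = 0.084007, fail to reject H0.


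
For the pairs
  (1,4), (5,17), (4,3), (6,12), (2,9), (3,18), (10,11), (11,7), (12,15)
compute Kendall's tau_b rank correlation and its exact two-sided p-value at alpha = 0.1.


Step 1: Enumerate the 36 unordered pairs (i,j) with i<j and classify each by sign(x_j-x_i) * sign(y_j-y_i).
  (1,2):dx=+4,dy=+13->C; (1,3):dx=+3,dy=-1->D; (1,4):dx=+5,dy=+8->C; (1,5):dx=+1,dy=+5->C
  (1,6):dx=+2,dy=+14->C; (1,7):dx=+9,dy=+7->C; (1,8):dx=+10,dy=+3->C; (1,9):dx=+11,dy=+11->C
  (2,3):dx=-1,dy=-14->C; (2,4):dx=+1,dy=-5->D; (2,5):dx=-3,dy=-8->C; (2,6):dx=-2,dy=+1->D
  (2,7):dx=+5,dy=-6->D; (2,8):dx=+6,dy=-10->D; (2,9):dx=+7,dy=-2->D; (3,4):dx=+2,dy=+9->C
  (3,5):dx=-2,dy=+6->D; (3,6):dx=-1,dy=+15->D; (3,7):dx=+6,dy=+8->C; (3,8):dx=+7,dy=+4->C
  (3,9):dx=+8,dy=+12->C; (4,5):dx=-4,dy=-3->C; (4,6):dx=-3,dy=+6->D; (4,7):dx=+4,dy=-1->D
  (4,8):dx=+5,dy=-5->D; (4,9):dx=+6,dy=+3->C; (5,6):dx=+1,dy=+9->C; (5,7):dx=+8,dy=+2->C
  (5,8):dx=+9,dy=-2->D; (5,9):dx=+10,dy=+6->C; (6,7):dx=+7,dy=-7->D; (6,8):dx=+8,dy=-11->D
  (6,9):dx=+9,dy=-3->D; (7,8):dx=+1,dy=-4->D; (7,9):dx=+2,dy=+4->C; (8,9):dx=+1,dy=+8->C
Step 2: C = 20, D = 16, total pairs = 36.
Step 3: tau = (C - D)/(n(n-1)/2) = (20 - 16)/36 = 0.111111.
Step 4: Exact two-sided p-value (enumerate n! = 362880 permutations of y under H0): p = 0.761414.
Step 5: alpha = 0.1. fail to reject H0.

tau_b = 0.1111 (C=20, D=16), p = 0.761414, fail to reject H0.


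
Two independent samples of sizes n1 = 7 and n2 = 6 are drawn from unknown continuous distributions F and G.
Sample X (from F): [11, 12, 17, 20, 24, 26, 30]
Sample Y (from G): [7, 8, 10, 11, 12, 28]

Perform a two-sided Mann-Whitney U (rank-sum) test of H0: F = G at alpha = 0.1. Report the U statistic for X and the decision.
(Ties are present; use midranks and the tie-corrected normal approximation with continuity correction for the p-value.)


Step 1: Combine and sort all 13 observations; assign midranks.
sorted (value, group): (7,Y), (8,Y), (10,Y), (11,X), (11,Y), (12,X), (12,Y), (17,X), (20,X), (24,X), (26,X), (28,Y), (30,X)
ranks: 7->1, 8->2, 10->3, 11->4.5, 11->4.5, 12->6.5, 12->6.5, 17->8, 20->9, 24->10, 26->11, 28->12, 30->13
Step 2: Rank sum for X: R1 = 4.5 + 6.5 + 8 + 9 + 10 + 11 + 13 = 62.
Step 3: U_X = R1 - n1(n1+1)/2 = 62 - 7*8/2 = 62 - 28 = 34.
       U_Y = n1*n2 - U_X = 42 - 34 = 8.
Step 4: Ties are present, so use the tie-corrected normal approximation (with continuity correction) for the p-value.
Step 5: p-value = 0.073351; compare to alpha = 0.1. reject H0.

U_X = 34, p = 0.073351, reject H0 at alpha = 0.1.


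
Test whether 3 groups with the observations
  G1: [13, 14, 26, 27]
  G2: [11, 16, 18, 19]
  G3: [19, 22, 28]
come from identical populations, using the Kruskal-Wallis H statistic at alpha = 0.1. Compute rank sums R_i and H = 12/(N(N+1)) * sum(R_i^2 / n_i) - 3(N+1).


Step 1: Combine all N = 11 observations and assign midranks.
sorted (value, group, rank): (11,G2,1), (13,G1,2), (14,G1,3), (16,G2,4), (18,G2,5), (19,G2,6.5), (19,G3,6.5), (22,G3,8), (26,G1,9), (27,G1,10), (28,G3,11)
Step 2: Sum ranks within each group.
R_1 = 24 (n_1 = 4)
R_2 = 16.5 (n_2 = 4)
R_3 = 25.5 (n_3 = 3)
Step 3: H = 12/(N(N+1)) * sum(R_i^2/n_i) - 3(N+1)
     = 12/(11*12) * (24^2/4 + 16.5^2/4 + 25.5^2/3) - 3*12
     = 0.090909 * 428.812 - 36
     = 2.982955.
Step 4: Ties present; correction factor C = 1 - 6/(11^3 - 11) = 0.995455. Corrected H = 2.982955 / 0.995455 = 2.996575.
Step 5: Under H0, H ~ chi^2(2); p-value = 0.223513.
Step 6: alpha = 0.1. fail to reject H0.

H = 2.9966, df = 2, p = 0.223513, fail to reject H0.


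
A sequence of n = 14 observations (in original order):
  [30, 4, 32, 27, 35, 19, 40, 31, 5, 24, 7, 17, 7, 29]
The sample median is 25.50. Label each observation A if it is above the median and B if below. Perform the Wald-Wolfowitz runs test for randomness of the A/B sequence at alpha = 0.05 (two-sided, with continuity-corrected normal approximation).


Step 1: Compute median = 25.50; label A = above, B = below.
Labels in order: ABAAABAABBBBBA  (n_A = 7, n_B = 7)
Step 2: Count runs R = 7.
Step 3: Under H0 (random ordering), E[R] = 2*n_A*n_B/(n_A+n_B) + 1 = 2*7*7/14 + 1 = 8.0000.
        Var[R] = 2*n_A*n_B*(2*n_A*n_B - n_A - n_B) / ((n_A+n_B)^2 * (n_A+n_B-1)) = 8232/2548 = 3.2308.
        SD[R] = 1.7974.
Step 4: Continuity-corrected z = (R + 0.5 - E[R]) / SD[R] = (7 + 0.5 - 8.0000) / 1.7974 = -0.2782.
Step 5: Two-sided p-value via normal approximation = 2*(1 - Phi(|z|)) = 0.780879.
Step 6: alpha = 0.05. fail to reject H0.

R = 7, z = -0.2782, p = 0.780879, fail to reject H0.


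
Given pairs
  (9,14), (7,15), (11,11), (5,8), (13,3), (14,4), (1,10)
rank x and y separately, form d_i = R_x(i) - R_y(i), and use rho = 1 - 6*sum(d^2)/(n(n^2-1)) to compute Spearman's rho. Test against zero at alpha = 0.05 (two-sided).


Step 1: Rank x and y separately (midranks; no ties here).
rank(x): 9->4, 7->3, 11->5, 5->2, 13->6, 14->7, 1->1
rank(y): 14->6, 15->7, 11->5, 8->3, 3->1, 4->2, 10->4
Step 2: d_i = R_x(i) - R_y(i); compute d_i^2.
  (4-6)^2=4, (3-7)^2=16, (5-5)^2=0, (2-3)^2=1, (6-1)^2=25, (7-2)^2=25, (1-4)^2=9
sum(d^2) = 80.
Step 3: rho = 1 - 6*80 / (7*(7^2 - 1)) = 1 - 480/336 = -0.428571.
Step 4: Under H0, t = rho * sqrt((n-2)/(1-rho^2)) = -1.0607 ~ t(5).
Step 5: Two-sided p-value from the t-distribution with 5 df = 0.337368.
Step 6: alpha = 0.05. fail to reject H0.

rho = -0.4286, p = 0.337368, fail to reject H0 at alpha = 0.05.


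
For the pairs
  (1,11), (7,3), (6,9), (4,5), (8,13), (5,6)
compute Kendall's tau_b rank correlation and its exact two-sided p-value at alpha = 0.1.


Step 1: Enumerate the 15 unordered pairs (i,j) with i<j and classify each by sign(x_j-x_i) * sign(y_j-y_i).
  (1,2):dx=+6,dy=-8->D; (1,3):dx=+5,dy=-2->D; (1,4):dx=+3,dy=-6->D; (1,5):dx=+7,dy=+2->C
  (1,6):dx=+4,dy=-5->D; (2,3):dx=-1,dy=+6->D; (2,4):dx=-3,dy=+2->D; (2,5):dx=+1,dy=+10->C
  (2,6):dx=-2,dy=+3->D; (3,4):dx=-2,dy=-4->C; (3,5):dx=+2,dy=+4->C; (3,6):dx=-1,dy=-3->C
  (4,5):dx=+4,dy=+8->C; (4,6):dx=+1,dy=+1->C; (5,6):dx=-3,dy=-7->C
Step 2: C = 8, D = 7, total pairs = 15.
Step 3: tau = (C - D)/(n(n-1)/2) = (8 - 7)/15 = 0.066667.
Step 4: Exact two-sided p-value (enumerate n! = 720 permutations of y under H0): p = 1.000000.
Step 5: alpha = 0.1. fail to reject H0.

tau_b = 0.0667 (C=8, D=7), p = 1.000000, fail to reject H0.


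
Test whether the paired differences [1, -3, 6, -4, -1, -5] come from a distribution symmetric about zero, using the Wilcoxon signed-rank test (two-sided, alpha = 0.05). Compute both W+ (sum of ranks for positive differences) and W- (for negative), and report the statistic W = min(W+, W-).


Step 1: Drop any zero differences (none here) and take |d_i|.
|d| = [1, 3, 6, 4, 1, 5]
Step 2: Midrank |d_i| (ties get averaged ranks).
ranks: |1|->1.5, |3|->3, |6|->6, |4|->4, |1|->1.5, |5|->5
Step 3: Attach original signs; sum ranks with positive sign and with negative sign.
W+ = 1.5 + 6 = 7.5
W- = 3 + 4 + 1.5 + 5 = 13.5
(Check: W+ + W- = 21 should equal n(n+1)/2 = 21.)
Step 4: Test statistic W = min(W+, W-) = 7.5.
Step 5: Ties in |d|, so use the tie-corrected normal approximation.
        E[W] = n(n+1)/4 = 6*7/4 = 10.5.
        Tie groups: |d|=1 (t=2); sum(t^3 - t) = 6.
        Var[W] = n(n+1)(2n+1)/24 - sum(t^3-t)/48 = 546/24 - 6/48 = 22.625.
        z = (W - E[W]) / sqrt(Var[W]) = (7.5 - 10.5) / 4.7566 = -0.6307.
        Two-sided p = 2*Phi(z) = 0.528233.
Step 6: alpha = 0.05. fail to reject H0.

W+ = 7.5, W- = 13.5, W = min = 7.5, p = 0.528233, fail to reject H0.


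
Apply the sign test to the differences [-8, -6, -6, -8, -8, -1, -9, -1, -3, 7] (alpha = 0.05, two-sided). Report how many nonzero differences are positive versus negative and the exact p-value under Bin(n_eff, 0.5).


Step 1: Discard zero differences. Original n = 10; n_eff = number of nonzero differences = 10.
Nonzero differences (with sign): -8, -6, -6, -8, -8, -1, -9, -1, -3, +7
Step 2: Count signs: positive = 1, negative = 9.
Step 3: Under H0: P(positive) = 0.5, so the number of positives S ~ Bin(10, 0.5).
Step 4: Two-sided exact p-value = sum of Bin(10,0.5) probabilities at or below the observed probability = 0.021484.
Step 5: alpha = 0.05. reject H0.

n_eff = 10, pos = 1, neg = 9, p = 0.021484, reject H0.


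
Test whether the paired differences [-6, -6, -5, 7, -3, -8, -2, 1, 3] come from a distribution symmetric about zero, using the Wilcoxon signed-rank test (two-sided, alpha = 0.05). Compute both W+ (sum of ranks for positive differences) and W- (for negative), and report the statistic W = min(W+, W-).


Step 1: Drop any zero differences (none here) and take |d_i|.
|d| = [6, 6, 5, 7, 3, 8, 2, 1, 3]
Step 2: Midrank |d_i| (ties get averaged ranks).
ranks: |6|->6.5, |6|->6.5, |5|->5, |7|->8, |3|->3.5, |8|->9, |2|->2, |1|->1, |3|->3.5
Step 3: Attach original signs; sum ranks with positive sign and with negative sign.
W+ = 8 + 1 + 3.5 = 12.5
W- = 6.5 + 6.5 + 5 + 3.5 + 9 + 2 = 32.5
(Check: W+ + W- = 45 should equal n(n+1)/2 = 45.)
Step 4: Test statistic W = min(W+, W-) = 12.5.
Step 5: Ties in |d|, so use the tie-corrected normal approximation.
        E[W] = n(n+1)/4 = 9*10/4 = 22.5.
        Tie groups: |d|=3 (t=2), |d|=6 (t=2); sum(t^3 - t) = 12.
        Var[W] = n(n+1)(2n+1)/24 - sum(t^3-t)/48 = 1710/24 - 12/48 = 71.
        z = (W - E[W]) / sqrt(Var[W]) = (12.5 - 22.5) / 8.4261 = -1.1868.
        Two-sided p = 2*Phi(z) = 0.235314.
Step 6: alpha = 0.05. fail to reject H0.

W+ = 12.5, W- = 32.5, W = min = 12.5, p = 0.235314, fail to reject H0.


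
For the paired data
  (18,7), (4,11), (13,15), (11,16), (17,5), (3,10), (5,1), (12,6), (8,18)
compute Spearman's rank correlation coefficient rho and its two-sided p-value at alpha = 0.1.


Step 1: Rank x and y separately (midranks; no ties here).
rank(x): 18->9, 4->2, 13->7, 11->5, 17->8, 3->1, 5->3, 12->6, 8->4
rank(y): 7->4, 11->6, 15->7, 16->8, 5->2, 10->5, 1->1, 6->3, 18->9
Step 2: d_i = R_x(i) - R_y(i); compute d_i^2.
  (9-4)^2=25, (2-6)^2=16, (7-7)^2=0, (5-8)^2=9, (8-2)^2=36, (1-5)^2=16, (3-1)^2=4, (6-3)^2=9, (4-9)^2=25
sum(d^2) = 140.
Step 3: rho = 1 - 6*140 / (9*(9^2 - 1)) = 1 - 840/720 = -0.166667.
Step 4: Under H0, t = rho * sqrt((n-2)/(1-rho^2)) = -0.4472 ~ t(7).
Step 5: Two-sided p-value from the t-distribution with 7 df = 0.668231.
Step 6: alpha = 0.1. fail to reject H0.

rho = -0.1667, p = 0.668231, fail to reject H0 at alpha = 0.1.


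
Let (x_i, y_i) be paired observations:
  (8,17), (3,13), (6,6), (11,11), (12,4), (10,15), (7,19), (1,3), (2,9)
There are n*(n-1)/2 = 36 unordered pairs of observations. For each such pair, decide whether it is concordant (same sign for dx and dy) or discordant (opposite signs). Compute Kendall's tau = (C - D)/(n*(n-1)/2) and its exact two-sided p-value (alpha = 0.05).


Step 1: Enumerate the 36 unordered pairs (i,j) with i<j and classify each by sign(x_j-x_i) * sign(y_j-y_i).
  (1,2):dx=-5,dy=-4->C; (1,3):dx=-2,dy=-11->C; (1,4):dx=+3,dy=-6->D; (1,5):dx=+4,dy=-13->D
  (1,6):dx=+2,dy=-2->D; (1,7):dx=-1,dy=+2->D; (1,8):dx=-7,dy=-14->C; (1,9):dx=-6,dy=-8->C
  (2,3):dx=+3,dy=-7->D; (2,4):dx=+8,dy=-2->D; (2,5):dx=+9,dy=-9->D; (2,6):dx=+7,dy=+2->C
  (2,7):dx=+4,dy=+6->C; (2,8):dx=-2,dy=-10->C; (2,9):dx=-1,dy=-4->C; (3,4):dx=+5,dy=+5->C
  (3,5):dx=+6,dy=-2->D; (3,6):dx=+4,dy=+9->C; (3,7):dx=+1,dy=+13->C; (3,8):dx=-5,dy=-3->C
  (3,9):dx=-4,dy=+3->D; (4,5):dx=+1,dy=-7->D; (4,6):dx=-1,dy=+4->D; (4,7):dx=-4,dy=+8->D
  (4,8):dx=-10,dy=-8->C; (4,9):dx=-9,dy=-2->C; (5,6):dx=-2,dy=+11->D; (5,7):dx=-5,dy=+15->D
  (5,8):dx=-11,dy=-1->C; (5,9):dx=-10,dy=+5->D; (6,7):dx=-3,dy=+4->D; (6,8):dx=-9,dy=-12->C
  (6,9):dx=-8,dy=-6->C; (7,8):dx=-6,dy=-16->C; (7,9):dx=-5,dy=-10->C; (8,9):dx=+1,dy=+6->C
Step 2: C = 20, D = 16, total pairs = 36.
Step 3: tau = (C - D)/(n(n-1)/2) = (20 - 16)/36 = 0.111111.
Step 4: Exact two-sided p-value (enumerate n! = 362880 permutations of y under H0): p = 0.761414.
Step 5: alpha = 0.05. fail to reject H0.

tau_b = 0.1111 (C=20, D=16), p = 0.761414, fail to reject H0.


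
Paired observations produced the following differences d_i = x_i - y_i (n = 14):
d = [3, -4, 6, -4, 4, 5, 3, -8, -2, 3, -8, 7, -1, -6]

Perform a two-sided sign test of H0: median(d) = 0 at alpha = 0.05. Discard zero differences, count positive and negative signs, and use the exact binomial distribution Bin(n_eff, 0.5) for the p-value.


Step 1: Discard zero differences. Original n = 14; n_eff = number of nonzero differences = 14.
Nonzero differences (with sign): +3, -4, +6, -4, +4, +5, +3, -8, -2, +3, -8, +7, -1, -6
Step 2: Count signs: positive = 7, negative = 7.
Step 3: Under H0: P(positive) = 0.5, so the number of positives S ~ Bin(14, 0.5).
Step 4: Two-sided exact p-value = sum of Bin(14,0.5) probabilities at or below the observed probability = 1.000000.
Step 5: alpha = 0.05. fail to reject H0.

n_eff = 14, pos = 7, neg = 7, p = 1.000000, fail to reject H0.


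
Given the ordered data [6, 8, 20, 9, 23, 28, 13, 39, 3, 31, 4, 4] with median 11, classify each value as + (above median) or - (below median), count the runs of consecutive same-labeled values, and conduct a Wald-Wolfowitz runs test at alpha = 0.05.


Step 1: Compute median = 11; label A = above, B = below.
Labels in order: BBABAAAABABB  (n_A = 6, n_B = 6)
Step 2: Count runs R = 7.
Step 3: Under H0 (random ordering), E[R] = 2*n_A*n_B/(n_A+n_B) + 1 = 2*6*6/12 + 1 = 7.0000.
        Var[R] = 2*n_A*n_B*(2*n_A*n_B - n_A - n_B) / ((n_A+n_B)^2 * (n_A+n_B-1)) = 4320/1584 = 2.7273.
        SD[R] = 1.6514.
Step 4: R = E[R], so z = 0 with no continuity correction.
Step 5: Two-sided p-value via normal approximation = 2*(1 - Phi(|z|)) = 1.000000.
Step 6: alpha = 0.05. fail to reject H0.

R = 7, z = 0.0000, p = 1.000000, fail to reject H0.


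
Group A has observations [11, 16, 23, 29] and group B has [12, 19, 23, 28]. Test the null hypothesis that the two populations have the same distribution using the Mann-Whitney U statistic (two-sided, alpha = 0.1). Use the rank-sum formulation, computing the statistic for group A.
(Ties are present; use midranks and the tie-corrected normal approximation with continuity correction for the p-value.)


Step 1: Combine and sort all 8 observations; assign midranks.
sorted (value, group): (11,X), (12,Y), (16,X), (19,Y), (23,X), (23,Y), (28,Y), (29,X)
ranks: 11->1, 12->2, 16->3, 19->4, 23->5.5, 23->5.5, 28->7, 29->8
Step 2: Rank sum for X: R1 = 1 + 3 + 5.5 + 8 = 17.5.
Step 3: U_X = R1 - n1(n1+1)/2 = 17.5 - 4*5/2 = 17.5 - 10 = 7.5.
       U_Y = n1*n2 - U_X = 16 - 7.5 = 8.5.
Step 4: Ties are present, so use the tie-corrected normal approximation (with continuity correction) for the p-value.
Step 5: p-value = 1.000000; compare to alpha = 0.1. fail to reject H0.

U_X = 7.5, p = 1.000000, fail to reject H0 at alpha = 0.1.


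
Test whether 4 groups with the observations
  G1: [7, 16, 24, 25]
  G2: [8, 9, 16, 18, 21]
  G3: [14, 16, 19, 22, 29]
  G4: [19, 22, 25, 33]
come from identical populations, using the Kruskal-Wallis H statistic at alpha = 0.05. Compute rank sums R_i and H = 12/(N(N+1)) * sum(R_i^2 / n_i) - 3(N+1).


Step 1: Combine all N = 18 observations and assign midranks.
sorted (value, group, rank): (7,G1,1), (8,G2,2), (9,G2,3), (14,G3,4), (16,G1,6), (16,G2,6), (16,G3,6), (18,G2,8), (19,G3,9.5), (19,G4,9.5), (21,G2,11), (22,G3,12.5), (22,G4,12.5), (24,G1,14), (25,G1,15.5), (25,G4,15.5), (29,G3,17), (33,G4,18)
Step 2: Sum ranks within each group.
R_1 = 36.5 (n_1 = 4)
R_2 = 30 (n_2 = 5)
R_3 = 49 (n_3 = 5)
R_4 = 55.5 (n_4 = 4)
Step 3: H = 12/(N(N+1)) * sum(R_i^2/n_i) - 3(N+1)
     = 12/(18*19) * (36.5^2/4 + 30^2/5 + 49^2/5 + 55.5^2/4) - 3*19
     = 0.035088 * 1763.33 - 57
     = 4.871053.
Step 4: Ties present; correction factor C = 1 - 42/(18^3 - 18) = 0.992776. Corrected H = 4.871053 / 0.992776 = 4.906497.
Step 5: Under H0, H ~ chi^2(3); p-value = 0.178773.
Step 6: alpha = 0.05. fail to reject H0.

H = 4.9065, df = 3, p = 0.178773, fail to reject H0.


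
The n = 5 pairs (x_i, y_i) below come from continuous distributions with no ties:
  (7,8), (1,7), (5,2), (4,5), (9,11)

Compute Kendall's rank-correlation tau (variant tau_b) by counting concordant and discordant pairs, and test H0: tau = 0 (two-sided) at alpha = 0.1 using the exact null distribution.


Step 1: Enumerate the 10 unordered pairs (i,j) with i<j and classify each by sign(x_j-x_i) * sign(y_j-y_i).
  (1,2):dx=-6,dy=-1->C; (1,3):dx=-2,dy=-6->C; (1,4):dx=-3,dy=-3->C; (1,5):dx=+2,dy=+3->C
  (2,3):dx=+4,dy=-5->D; (2,4):dx=+3,dy=-2->D; (2,5):dx=+8,dy=+4->C; (3,4):dx=-1,dy=+3->D
  (3,5):dx=+4,dy=+9->C; (4,5):dx=+5,dy=+6->C
Step 2: C = 7, D = 3, total pairs = 10.
Step 3: tau = (C - D)/(n(n-1)/2) = (7 - 3)/10 = 0.400000.
Step 4: Exact two-sided p-value (enumerate n! = 120 permutations of y under H0): p = 0.483333.
Step 5: alpha = 0.1. fail to reject H0.

tau_b = 0.4000 (C=7, D=3), p = 0.483333, fail to reject H0.


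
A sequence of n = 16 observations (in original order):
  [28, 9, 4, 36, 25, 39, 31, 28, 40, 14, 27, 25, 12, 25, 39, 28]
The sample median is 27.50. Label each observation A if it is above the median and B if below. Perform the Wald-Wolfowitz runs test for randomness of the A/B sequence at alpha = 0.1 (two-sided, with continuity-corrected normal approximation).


Step 1: Compute median = 27.50; label A = above, B = below.
Labels in order: ABBABAAAABBBBBAA  (n_A = 8, n_B = 8)
Step 2: Count runs R = 7.
Step 3: Under H0 (random ordering), E[R] = 2*n_A*n_B/(n_A+n_B) + 1 = 2*8*8/16 + 1 = 9.0000.
        Var[R] = 2*n_A*n_B*(2*n_A*n_B - n_A - n_B) / ((n_A+n_B)^2 * (n_A+n_B-1)) = 14336/3840 = 3.7333.
        SD[R] = 1.9322.
Step 4: Continuity-corrected z = (R + 0.5 - E[R]) / SD[R] = (7 + 0.5 - 9.0000) / 1.9322 = -0.7763.
Step 5: Two-sided p-value via normal approximation = 2*(1 - Phi(|z|)) = 0.437558.
Step 6: alpha = 0.1. fail to reject H0.

R = 7, z = -0.7763, p = 0.437558, fail to reject H0.


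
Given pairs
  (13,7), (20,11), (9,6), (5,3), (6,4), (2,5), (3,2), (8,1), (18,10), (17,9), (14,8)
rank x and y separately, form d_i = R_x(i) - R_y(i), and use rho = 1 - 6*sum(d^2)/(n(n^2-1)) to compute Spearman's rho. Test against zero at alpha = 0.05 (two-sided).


Step 1: Rank x and y separately (midranks; no ties here).
rank(x): 13->7, 20->11, 9->6, 5->3, 6->4, 2->1, 3->2, 8->5, 18->10, 17->9, 14->8
rank(y): 7->7, 11->11, 6->6, 3->3, 4->4, 5->5, 2->2, 1->1, 10->10, 9->9, 8->8
Step 2: d_i = R_x(i) - R_y(i); compute d_i^2.
  (7-7)^2=0, (11-11)^2=0, (6-6)^2=0, (3-3)^2=0, (4-4)^2=0, (1-5)^2=16, (2-2)^2=0, (5-1)^2=16, (10-10)^2=0, (9-9)^2=0, (8-8)^2=0
sum(d^2) = 32.
Step 3: rho = 1 - 6*32 / (11*(11^2 - 1)) = 1 - 192/1320 = 0.854545.
Step 4: Under H0, t = rho * sqrt((n-2)/(1-rho^2)) = 4.9360 ~ t(9).
Step 5: Two-sided p-value from the t-distribution with 9 df = 0.000807.
Step 6: alpha = 0.05. reject H0.

rho = 0.8545, p = 0.000807, reject H0 at alpha = 0.05.


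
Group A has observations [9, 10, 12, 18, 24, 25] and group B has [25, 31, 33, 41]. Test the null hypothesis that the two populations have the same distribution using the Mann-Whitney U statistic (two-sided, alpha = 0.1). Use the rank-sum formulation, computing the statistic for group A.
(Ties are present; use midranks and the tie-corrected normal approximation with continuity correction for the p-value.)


Step 1: Combine and sort all 10 observations; assign midranks.
sorted (value, group): (9,X), (10,X), (12,X), (18,X), (24,X), (25,X), (25,Y), (31,Y), (33,Y), (41,Y)
ranks: 9->1, 10->2, 12->3, 18->4, 24->5, 25->6.5, 25->6.5, 31->8, 33->9, 41->10
Step 2: Rank sum for X: R1 = 1 + 2 + 3 + 4 + 5 + 6.5 = 21.5.
Step 3: U_X = R1 - n1(n1+1)/2 = 21.5 - 6*7/2 = 21.5 - 21 = 0.5.
       U_Y = n1*n2 - U_X = 24 - 0.5 = 23.5.
Step 4: Ties are present, so use the tie-corrected normal approximation (with continuity correction) for the p-value.
Step 5: p-value = 0.018655; compare to alpha = 0.1. reject H0.

U_X = 0.5, p = 0.018655, reject H0 at alpha = 0.1.


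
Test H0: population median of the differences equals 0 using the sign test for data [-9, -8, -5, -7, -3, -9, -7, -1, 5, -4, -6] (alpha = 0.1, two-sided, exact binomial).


Step 1: Discard zero differences. Original n = 11; n_eff = number of nonzero differences = 11.
Nonzero differences (with sign): -9, -8, -5, -7, -3, -9, -7, -1, +5, -4, -6
Step 2: Count signs: positive = 1, negative = 10.
Step 3: Under H0: P(positive) = 0.5, so the number of positives S ~ Bin(11, 0.5).
Step 4: Two-sided exact p-value = sum of Bin(11,0.5) probabilities at or below the observed probability = 0.011719.
Step 5: alpha = 0.1. reject H0.

n_eff = 11, pos = 1, neg = 10, p = 0.011719, reject H0.


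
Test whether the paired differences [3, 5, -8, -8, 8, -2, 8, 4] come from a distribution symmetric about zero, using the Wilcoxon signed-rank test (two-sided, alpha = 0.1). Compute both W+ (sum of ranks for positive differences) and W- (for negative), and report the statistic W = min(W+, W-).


Step 1: Drop any zero differences (none here) and take |d_i|.
|d| = [3, 5, 8, 8, 8, 2, 8, 4]
Step 2: Midrank |d_i| (ties get averaged ranks).
ranks: |3|->2, |5|->4, |8|->6.5, |8|->6.5, |8|->6.5, |2|->1, |8|->6.5, |4|->3
Step 3: Attach original signs; sum ranks with positive sign and with negative sign.
W+ = 2 + 4 + 6.5 + 6.5 + 3 = 22
W- = 6.5 + 6.5 + 1 = 14
(Check: W+ + W- = 36 should equal n(n+1)/2 = 36.)
Step 4: Test statistic W = min(W+, W-) = 14.
Step 5: Ties in |d|, so use the tie-corrected normal approximation.
        E[W] = n(n+1)/4 = 8*9/4 = 18.
        Tie groups: |d|=8 (t=4); sum(t^3 - t) = 60.
        Var[W] = n(n+1)(2n+1)/24 - sum(t^3-t)/48 = 1224/24 - 60/48 = 49.75.
        z = (W - E[W]) / sqrt(Var[W]) = (14 - 18) / 7.0534 = -0.5671.
        Two-sided p = 2*Phi(z) = 0.570643.
Step 6: alpha = 0.1. fail to reject H0.

W+ = 22, W- = 14, W = min = 14, p = 0.570643, fail to reject H0.


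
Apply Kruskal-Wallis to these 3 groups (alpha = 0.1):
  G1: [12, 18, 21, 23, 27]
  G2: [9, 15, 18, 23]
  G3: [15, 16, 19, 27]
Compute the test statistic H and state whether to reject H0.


Step 1: Combine all N = 13 observations and assign midranks.
sorted (value, group, rank): (9,G2,1), (12,G1,2), (15,G2,3.5), (15,G3,3.5), (16,G3,5), (18,G1,6.5), (18,G2,6.5), (19,G3,8), (21,G1,9), (23,G1,10.5), (23,G2,10.5), (27,G1,12.5), (27,G3,12.5)
Step 2: Sum ranks within each group.
R_1 = 40.5 (n_1 = 5)
R_2 = 21.5 (n_2 = 4)
R_3 = 29 (n_3 = 4)
Step 3: H = 12/(N(N+1)) * sum(R_i^2/n_i) - 3(N+1)
     = 12/(13*14) * (40.5^2/5 + 21.5^2/4 + 29^2/4) - 3*14
     = 0.065934 * 653.862 - 42
     = 1.111813.
Step 4: Ties present; correction factor C = 1 - 24/(13^3 - 13) = 0.989011. Corrected H = 1.111813 / 0.989011 = 1.124167.
Step 5: Under H0, H ~ chi^2(2); p-value = 0.570020.
Step 6: alpha = 0.1. fail to reject H0.

H = 1.1242, df = 2, p = 0.570020, fail to reject H0.


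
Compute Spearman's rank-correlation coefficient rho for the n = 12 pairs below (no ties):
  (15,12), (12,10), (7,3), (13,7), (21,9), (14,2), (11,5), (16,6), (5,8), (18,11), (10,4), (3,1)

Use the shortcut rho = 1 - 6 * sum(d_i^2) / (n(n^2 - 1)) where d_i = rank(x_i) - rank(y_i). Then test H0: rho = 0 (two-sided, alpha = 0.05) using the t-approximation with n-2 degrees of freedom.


Step 1: Rank x and y separately (midranks; no ties here).
rank(x): 15->9, 12->6, 7->3, 13->7, 21->12, 14->8, 11->5, 16->10, 5->2, 18->11, 10->4, 3->1
rank(y): 12->12, 10->10, 3->3, 7->7, 9->9, 2->2, 5->5, 6->6, 8->8, 11->11, 4->4, 1->1
Step 2: d_i = R_x(i) - R_y(i); compute d_i^2.
  (9-12)^2=9, (6-10)^2=16, (3-3)^2=0, (7-7)^2=0, (12-9)^2=9, (8-2)^2=36, (5-5)^2=0, (10-6)^2=16, (2-8)^2=36, (11-11)^2=0, (4-4)^2=0, (1-1)^2=0
sum(d^2) = 122.
Step 3: rho = 1 - 6*122 / (12*(12^2 - 1)) = 1 - 732/1716 = 0.573427.
Step 4: Under H0, t = rho * sqrt((n-2)/(1-rho^2)) = 2.2134 ~ t(10).
Step 5: Two-sided p-value from the t-distribution with 10 df = 0.051266.
Step 6: alpha = 0.05. fail to reject H0.

rho = 0.5734, p = 0.051266, fail to reject H0 at alpha = 0.05.


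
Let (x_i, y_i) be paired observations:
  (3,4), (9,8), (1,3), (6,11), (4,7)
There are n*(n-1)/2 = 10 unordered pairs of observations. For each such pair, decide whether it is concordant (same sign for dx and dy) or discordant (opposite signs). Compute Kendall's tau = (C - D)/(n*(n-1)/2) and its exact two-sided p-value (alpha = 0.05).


Step 1: Enumerate the 10 unordered pairs (i,j) with i<j and classify each by sign(x_j-x_i) * sign(y_j-y_i).
  (1,2):dx=+6,dy=+4->C; (1,3):dx=-2,dy=-1->C; (1,4):dx=+3,dy=+7->C; (1,5):dx=+1,dy=+3->C
  (2,3):dx=-8,dy=-5->C; (2,4):dx=-3,dy=+3->D; (2,5):dx=-5,dy=-1->C; (3,4):dx=+5,dy=+8->C
  (3,5):dx=+3,dy=+4->C; (4,5):dx=-2,dy=-4->C
Step 2: C = 9, D = 1, total pairs = 10.
Step 3: tau = (C - D)/(n(n-1)/2) = (9 - 1)/10 = 0.800000.
Step 4: Exact two-sided p-value (enumerate n! = 120 permutations of y under H0): p = 0.083333.
Step 5: alpha = 0.05. fail to reject H0.

tau_b = 0.8000 (C=9, D=1), p = 0.083333, fail to reject H0.


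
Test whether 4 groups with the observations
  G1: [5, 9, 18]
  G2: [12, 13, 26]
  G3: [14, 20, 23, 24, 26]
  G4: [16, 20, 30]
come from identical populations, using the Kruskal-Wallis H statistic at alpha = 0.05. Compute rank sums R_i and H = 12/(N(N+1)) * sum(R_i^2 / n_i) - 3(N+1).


Step 1: Combine all N = 14 observations and assign midranks.
sorted (value, group, rank): (5,G1,1), (9,G1,2), (12,G2,3), (13,G2,4), (14,G3,5), (16,G4,6), (18,G1,7), (20,G3,8.5), (20,G4,8.5), (23,G3,10), (24,G3,11), (26,G2,12.5), (26,G3,12.5), (30,G4,14)
Step 2: Sum ranks within each group.
R_1 = 10 (n_1 = 3)
R_2 = 19.5 (n_2 = 3)
R_3 = 47 (n_3 = 5)
R_4 = 28.5 (n_4 = 3)
Step 3: H = 12/(N(N+1)) * sum(R_i^2/n_i) - 3(N+1)
     = 12/(14*15) * (10^2/3 + 19.5^2/3 + 47^2/5 + 28.5^2/3) - 3*15
     = 0.057143 * 872.633 - 45
     = 4.864762.
Step 4: Ties present; correction factor C = 1 - 12/(14^3 - 14) = 0.995604. Corrected H = 4.864762 / 0.995604 = 4.886240.
Step 5: Under H0, H ~ chi^2(3); p-value = 0.180319.
Step 6: alpha = 0.05. fail to reject H0.

H = 4.8862, df = 3, p = 0.180319, fail to reject H0.


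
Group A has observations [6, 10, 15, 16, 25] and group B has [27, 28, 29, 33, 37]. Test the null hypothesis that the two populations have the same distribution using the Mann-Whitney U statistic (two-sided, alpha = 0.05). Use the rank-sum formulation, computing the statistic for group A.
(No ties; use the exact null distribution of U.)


Step 1: Combine and sort all 10 observations; assign midranks.
sorted (value, group): (6,X), (10,X), (15,X), (16,X), (25,X), (27,Y), (28,Y), (29,Y), (33,Y), (37,Y)
ranks: 6->1, 10->2, 15->3, 16->4, 25->5, 27->6, 28->7, 29->8, 33->9, 37->10
Step 2: Rank sum for X: R1 = 1 + 2 + 3 + 4 + 5 = 15.
Step 3: U_X = R1 - n1(n1+1)/2 = 15 - 5*6/2 = 15 - 15 = 0.
       U_Y = n1*n2 - U_X = 25 - 0 = 25.
Step 4: No ties, so the exact null distribution of U (based on enumerating the C(10,5) = 252 equally likely rank assignments) gives the two-sided p-value.
Step 5: p-value = 0.007937; compare to alpha = 0.05. reject H0.

U_X = 0, p = 0.007937, reject H0 at alpha = 0.05.


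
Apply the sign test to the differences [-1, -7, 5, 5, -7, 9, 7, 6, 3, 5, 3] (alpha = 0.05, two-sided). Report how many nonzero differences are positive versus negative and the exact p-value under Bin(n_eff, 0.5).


Step 1: Discard zero differences. Original n = 11; n_eff = number of nonzero differences = 11.
Nonzero differences (with sign): -1, -7, +5, +5, -7, +9, +7, +6, +3, +5, +3
Step 2: Count signs: positive = 8, negative = 3.
Step 3: Under H0: P(positive) = 0.5, so the number of positives S ~ Bin(11, 0.5).
Step 4: Two-sided exact p-value = sum of Bin(11,0.5) probabilities at or below the observed probability = 0.226562.
Step 5: alpha = 0.05. fail to reject H0.

n_eff = 11, pos = 8, neg = 3, p = 0.226562, fail to reject H0.
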